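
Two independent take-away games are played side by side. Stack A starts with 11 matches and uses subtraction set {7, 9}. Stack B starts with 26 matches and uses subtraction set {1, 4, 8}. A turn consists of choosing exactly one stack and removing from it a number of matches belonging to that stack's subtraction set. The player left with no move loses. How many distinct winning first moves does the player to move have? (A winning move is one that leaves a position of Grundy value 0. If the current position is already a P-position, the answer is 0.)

Stack A, S = {7, 9}:
n :  0  1  2  3  4  5  6  7  8  9 10 11
G :  0  0  0  0  0  0  0  1  1  1  1  1
G_A(11) = 1.
Stack B, S = {1, 4, 8}:
G(0) = 0
G(1) = mex{0} = 1
G(2) = mex{1} = 0
G(3) = mex{0} = 1
G(4) = mex{1,0} = 2
G(5) = mex{2,1} = 0
G(6) = mex{0,0} = 1
G(7) = mex{1,1} = 0
G(8) = mex{0,2,0} = 1
G(9) = mex{1,0,1} = 2
G(10) = mex{2,1,0} = 3
G(11) = mex{3,0,1} = 2
G(12) = mex{2,1,2} = 0
G(13) = mex{0,2,0} = 1
G(14) = mex{1,3,1} = 0
G(15) = mex{0,2,0} = 1
G(16) = mex{1,0,1} = 2
G(17) = mex{2,1,2} = 0
G(18) = mex{0,0,3} = 1
G(19) = mex{1,1,2} = 0
G(20) = mex{0,2,0} = 1
G(21) = mex{1,0,1} = 2
G(22) = mex{2,1,0} = 3
G(23) = mex{3,0,1} = 2
G(24) = mex{2,1,2} = 0
G(25) = mex{0,2,0} = 1
G(26) = mex{1,3,1} = 0
G_B(26) = 0.
Combined Grundy value = 1 ⊕ 0 = 1.
A winning move leaves total XOR = 0, i.e. changes one component's Grundy value g to g ⊕ X where X is the current total.
Stack A: need g' = 1⊕1 = 0. Options: 11−7→G=0, 11−9→G=0. Hits: 2.
Stack B: need g' = 0⊕1 = 1. Options: 26−1→G=1, 26−4→G=3, 26−8→G=1. Hits: 2.

4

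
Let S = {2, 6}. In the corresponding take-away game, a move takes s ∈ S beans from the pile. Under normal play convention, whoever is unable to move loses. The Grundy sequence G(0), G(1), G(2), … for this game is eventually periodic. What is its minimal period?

G(0) = 0
G(1) = mex{} = 0
G(2) = mex{0} = 1
G(3) = mex{0} = 1
G(4) = mex{1} = 0
G(5) = mex{1} = 0
G(6) = mex{0,0} = 1
G(7) = mex{0,0} = 1
G(8) = mex{1,1} = 0
G(9) = mex{1,1} = 0
G(10) = mex{0,0} = 1
G(11) = mex{0,0} = 1
G(12) = mex{1,1} = 0
G(13) = mex{1,1} = 0
G(14) = mex{0,0} = 1
G(n+4) = G(n) holds for n = 0,…,5 (a full window of length max(S) = 6), so the sequence is purely periodic with period 4.

4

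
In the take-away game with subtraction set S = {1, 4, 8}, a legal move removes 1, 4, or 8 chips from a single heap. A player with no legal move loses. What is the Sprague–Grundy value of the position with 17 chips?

0

G(0) = 0
G(1) = mex{0} = 1
G(2) = mex{1} = 0
G(3) = mex{0} = 1
G(4) = mex{1,0} = 2
G(5) = mex{2,1} = 0
G(6) = mex{0,0} = 1
G(7) = mex{1,1} = 0
G(8) = mex{0,2,0} = 1
G(9) = mex{1,0,1} = 2
G(10) = mex{2,1,0} = 3
G(11) = mex{3,0,1} = 2
G(12) = mex{2,1,2} = 0
G(13) = mex{0,2,0} = 1
G(14) = mex{1,3,1} = 0
G(15) = mex{0,2,0} = 1
G(16) = mex{1,0,1} = 2
G(17) = mex{2,1,2} = 0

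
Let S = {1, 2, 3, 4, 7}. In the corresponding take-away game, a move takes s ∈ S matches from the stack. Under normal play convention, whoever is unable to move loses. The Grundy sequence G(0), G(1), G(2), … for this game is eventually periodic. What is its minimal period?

5

G(0) = 0
G(1) = mex{0} = 1
G(2) = mex{1,0} = 2
G(3) = mex{2,1,0} = 3
G(4) = mex{3,2,1,0} = 4
G(5) = mex{4,3,2,1} = 0
G(6) = mex{0,4,3,2} = 1
G(7) = mex{1,0,4,3,0} = 2
G(8) = mex{2,1,0,4,1} = 3
G(9) = mex{3,2,1,0,2} = 4
G(10) = mex{4,3,2,1,3} = 0
G(11) = mex{0,4,3,2,4} = 1
G(12) = mex{1,0,4,3,0} = 2
G(13) = mex{2,1,0,4,1} = 3
G(14) = mex{3,2,1,0,2} = 4
G(n+5) = G(n) holds for n = 0,…,6 (a full window of length max(S) = 7), so the sequence is purely periodic with period 5.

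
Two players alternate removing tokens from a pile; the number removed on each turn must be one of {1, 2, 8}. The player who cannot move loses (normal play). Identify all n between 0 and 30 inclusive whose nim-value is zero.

n :  0  1  2  3  4  5  6  7  8  9 10 11 12 13 14 15 16 17 18 19 20 21 22 23 24 25 26 27 28 29 30
G :  0  1  2  0  1  2  0  1  2  0  1  2  0  1  2  0  1  2  0  1  2  0  1  2  0  1  2  0  1  2  0
P-positions are exactly the n with G(n) = 0.

0, 3, 6, 9, 12, 15, 18, 21, 24, 27, 30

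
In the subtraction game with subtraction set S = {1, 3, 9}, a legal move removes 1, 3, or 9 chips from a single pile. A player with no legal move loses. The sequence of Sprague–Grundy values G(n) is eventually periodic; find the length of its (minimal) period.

2

G(0) = 0
G(1) = mex{0} = 1
G(2) = mex{1} = 0
G(3) = mex{0,0} = 1
G(4) = mex{1,1} = 0
G(5) = mex{0,0} = 1
G(6) = mex{1,1} = 0
G(7) = mex{0,0} = 1
G(8) = mex{1,1} = 0
G(9) = mex{0,0,0} = 1
G(10) = mex{1,1,1} = 0
G(11) = mex{0,0,0} = 1
G(12) = mex{1,1,1} = 0
G(13) = mex{0,0,0} = 1
G(14) = mex{1,1,1} = 0
G(n+2) = G(n) holds for n = 0,…,8 (a full window of length max(S) = 9), so the sequence is purely periodic with period 2.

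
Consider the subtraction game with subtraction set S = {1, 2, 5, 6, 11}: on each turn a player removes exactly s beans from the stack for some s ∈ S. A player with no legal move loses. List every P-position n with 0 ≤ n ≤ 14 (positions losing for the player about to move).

n :  0  1  2  3  4  5  6  7  8  9 10 11 12 13 14
G :  0  1  2  0  1  2  3  0  1  2  0  1  2  3  4
P-positions are exactly the n with G(n) = 0.

0, 3, 7, 10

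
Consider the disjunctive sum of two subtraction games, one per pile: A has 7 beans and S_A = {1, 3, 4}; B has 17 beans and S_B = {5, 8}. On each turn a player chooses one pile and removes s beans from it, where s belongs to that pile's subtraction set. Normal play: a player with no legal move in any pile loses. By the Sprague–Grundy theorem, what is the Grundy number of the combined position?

Pile A, S = {1, 3, 4}:
n : 0 1 2 3 4 5 6 7
G : 0 1 0 1 2 3 2 0
G_A(7) = 0.
Pile B, S = {5, 8}:
G(0) = 0
G(1) = mex{} = 0
G(2) = mex{} = 0
G(3) = mex{} = 0
G(4) = mex{} = 0
G(5) = mex{0} = 1
G(6) = mex{0} = 1
G(7) = mex{0} = 1
G(8) = mex{0,0} = 1
G(9) = mex{0,0} = 1
G(10) = mex{1,0} = 2
G(11) = mex{1,0} = 2
G(12) = mex{1,0} = 2
G(13) = mex{1,1} = 0
G(14) = mex{1,1} = 0
G(15) = mex{2,1} = 0
G(16) = mex{2,1} = 0
G(17) = mex{2,1} = 0
G_B(17) = 0.
Combined Grundy value = 0 ⊕ 0 = 0.

0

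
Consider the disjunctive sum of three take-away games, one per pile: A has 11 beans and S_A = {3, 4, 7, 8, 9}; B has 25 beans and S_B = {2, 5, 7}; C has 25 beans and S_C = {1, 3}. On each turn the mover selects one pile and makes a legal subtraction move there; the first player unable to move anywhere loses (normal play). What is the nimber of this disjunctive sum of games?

3

Pile A, S = {3, 4, 7, 8, 9}:
G(0) = 0
G(1) = mex{} = 0
G(2) = mex{} = 0
G(3) = mex{0} = 1
G(4) = mex{0,0} = 1
G(5) = mex{0,0} = 1
G(6) = mex{1,0} = 2
G(7) = mex{1,1,0} = 2
G(8) = mex{1,1,0,0} = 2
G(9) = mex{2,1,0,0,0} = 3
G(10) = mex{2,2,1,0,0} = 3
G(11) = mex{2,2,1,1,0} = 3
G_A(11) = 3.
Pile B, S = {2, 5, 7}:
n :  0  1  2  3  4  5  6  7  8  9 10 11 12 13 14 15 16 17 18 19 20 21 22 23 24 25
G :  0  0  1  1  0  2  1  3  2  2  0  3  1  0  0  1  1  2  2  3  3  2  0  0  1  1
G_B(25) = 1.
Pile C, S = {1, 3}:
G(0) = 0
G(1) = mex{0} = 1
G(2) = mex{1} = 0
G(3) = mex{0,0} = 1
G(4) = mex{1,1} = 0
G(5) = mex{0,0} = 1
G(6) = mex{1,1} = 0
G(7) = mex{0,0} = 1
G(8) = mex{1,1} = 0
G(9) = mex{0,0} = 1
G(10) = mex{1,1} = 0
G(11) = mex{0,0} = 1
G(12) = mex{1,1} = 0
G(13) = mex{0,0} = 1
G(14) = mex{1,1} = 0
G(15) = mex{0,0} = 1
G(16) = mex{1,1} = 0
G(17) = mex{0,0} = 1
G(18) = mex{1,1} = 0
G(19) = mex{0,0} = 1
G(20) = mex{1,1} = 0
G(21) = mex{0,0} = 1
G(22) = mex{1,1} = 0
G(23) = mex{0,0} = 1
G(24) = mex{1,1} = 0
G(25) = mex{0,0} = 1
G_C(25) = 1.
Combined Grundy value = 3 ⊕ 1 ⊕ 1 = 3.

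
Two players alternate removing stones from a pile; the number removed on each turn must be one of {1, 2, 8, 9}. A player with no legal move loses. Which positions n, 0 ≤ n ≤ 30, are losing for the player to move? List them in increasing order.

n :  0  1  2  3  4  5  6  7  8  9 10 11 12 13 14 15 16 17 18 19 20 21 22 23 24 25 26 27 28 29 30
G :  0  1  2  0  1  2  0  1  2  3  0  1  2  0  1  2  0  1  2  3  0  1  2  0  1  2  0  1  2  3  0
P-positions are exactly the n with G(n) = 0.

0, 3, 6, 10, 13, 16, 20, 23, 26, 30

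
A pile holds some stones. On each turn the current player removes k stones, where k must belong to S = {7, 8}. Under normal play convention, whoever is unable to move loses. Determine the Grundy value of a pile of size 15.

0

G(0) = 0
G(1) = mex{} = 0
G(2) = mex{} = 0
G(3) = mex{} = 0
G(4) = mex{} = 0
G(5) = mex{} = 0
G(6) = mex{} = 0
G(7) = mex{0} = 1
G(8) = mex{0,0} = 1
G(9) = mex{0,0} = 1
G(10) = mex{0,0} = 1
G(11) = mex{0,0} = 1
G(12) = mex{0,0} = 1
G(13) = mex{0,0} = 1
G(14) = mex{1,0} = 2
G(15) = mex{1,1} = 0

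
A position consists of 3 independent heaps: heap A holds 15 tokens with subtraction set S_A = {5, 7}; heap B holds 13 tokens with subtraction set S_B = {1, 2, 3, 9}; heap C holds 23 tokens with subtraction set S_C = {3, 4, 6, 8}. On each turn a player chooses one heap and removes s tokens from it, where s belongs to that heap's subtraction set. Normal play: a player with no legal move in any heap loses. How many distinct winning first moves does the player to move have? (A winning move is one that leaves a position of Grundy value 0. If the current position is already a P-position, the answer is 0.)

Heap A, S = {5, 7}:
n :  0  1  2  3  4  5  6  7  8  9 10 11 12 13 14 15
G :  0  0  0  0  0  1  1  1  1  1  2  2  0  0  0  0
G_A(15) = 0.
Heap B, S = {1, 2, 3, 9}:
n :  0  1  2  3  4  5  6  7  8  9 10 11 12 13
G :  0  1  2  3  0  1  2  3  0  1  2  3  0  1
G_B(13) = 1.
Heap C, S = {3, 4, 6, 8}:
n :  0  1  2  3  4  5  6  7  8  9 10 11 12 13 14 15 16 17 18 19 20 21 22 23
G :  0  0  0  1  1  1  2  2  2  3  3  0  0  0  1  1  1  2  2  2  3  3  0  0
G_C(23) = 0.
Combined Grundy value = 0 ⊕ 1 ⊕ 0 = 1.
A winning move leaves total XOR = 0, i.e. changes one component's Grundy value g to g ⊕ X where X is the current total.
Heap A: need g' = 0⊕1 = 1. Options: 15−5→G=2, 15−7→G=1. Hits: 1.
Heap B: need g' = 1⊕1 = 0. Options: 13−1→G=0, 13−2→G=3, 13−3→G=2, 13−9→G=0. Hits: 2.
Heap C: need g' = 0⊕1 = 1. Options: 23−3→G=3, 23−4→G=2, 23−6→G=2, 23−8→G=1. Hits: 1.

4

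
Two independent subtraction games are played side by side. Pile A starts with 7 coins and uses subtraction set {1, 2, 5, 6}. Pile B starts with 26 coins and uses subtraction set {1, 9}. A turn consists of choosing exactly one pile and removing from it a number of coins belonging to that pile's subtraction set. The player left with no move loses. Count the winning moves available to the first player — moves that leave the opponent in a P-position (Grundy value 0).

0

Pile A, S = {1, 2, 5, 6}:
G(0) = 0
G(1) = mex{0} = 1
G(2) = mex{1,0} = 2
G(3) = mex{2,1} = 0
G(4) = mex{0,2} = 1
G(5) = mex{1,0,0} = 2
G(6) = mex{2,1,1,0} = 3
G(7) = mex{3,2,2,1} = 0
G_A(7) = 0.
Pile B, S = {1, 9}:
G(0) = 0
G(1) = mex{0} = 1
G(2) = mex{1} = 0
G(3) = mex{0} = 1
G(4) = mex{1} = 0
G(5) = mex{0} = 1
G(6) = mex{1} = 0
G(7) = mex{0} = 1
G(8) = mex{1} = 0
G(9) = mex{0,0} = 1
G(10) = mex{1,1} = 0
G(11) = mex{0,0} = 1
G(12) = mex{1,1} = 0
G(13) = mex{0,0} = 1
G(14) = mex{1,1} = 0
G(15) = mex{0,0} = 1
G(16) = mex{1,1} = 0
G(17) = mex{0,0} = 1
G(18) = mex{1,1} = 0
G(19) = mex{0,0} = 1
G(20) = mex{1,1} = 0
G(21) = mex{0,0} = 1
G(22) = mex{1,1} = 0
G(23) = mex{0,0} = 1
G(24) = mex{1,1} = 0
G(25) = mex{0,0} = 1
G(26) = mex{1,1} = 0
G_B(26) = 0.
Combined Grundy value = 0 ⊕ 0 = 0.
A winning move leaves total XOR = 0, i.e. changes one component's Grundy value g to g ⊕ X where X is the current total.
Pile A: target g' = 0⊕0 = 0, but every legal move changes the Grundy value (mex property), so 0 moves.
Pile B: target g' = 0⊕0 = 0, but every legal move changes the Grundy value (mex property), so 0 moves.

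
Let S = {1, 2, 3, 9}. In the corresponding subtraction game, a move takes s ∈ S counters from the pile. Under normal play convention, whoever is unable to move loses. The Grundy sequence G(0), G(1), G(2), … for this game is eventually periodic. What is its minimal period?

4

G(0) = 0
G(1) = mex{0} = 1
G(2) = mex{1,0} = 2
G(3) = mex{2,1,0} = 3
G(4) = mex{3,2,1} = 0
G(5) = mex{0,3,2} = 1
G(6) = mex{1,0,3} = 2
G(7) = mex{2,1,0} = 3
G(8) = mex{3,2,1} = 0
G(9) = mex{0,3,2,0} = 1
G(10) = mex{1,0,3,1} = 2
G(11) = mex{2,1,0,2} = 3
G(12) = mex{3,2,1,3} = 0
G(13) = mex{0,3,2,0} = 1
G(14) = mex{1,0,3,1} = 2
G(n+4) = G(n) holds for n = 0,…,8 (a full window of length max(S) = 9), so the sequence is purely periodic with period 4.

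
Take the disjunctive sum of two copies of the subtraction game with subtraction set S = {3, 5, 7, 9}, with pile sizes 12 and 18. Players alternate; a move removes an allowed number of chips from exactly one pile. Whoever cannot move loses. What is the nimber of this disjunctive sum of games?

All piles use S = {3, 5, 7, 9}:
n :  0  1  2  3  4  5  6  7  8  9 10 11 12 13 14 15 16 17 18
G :  0  0  0  1  1  1  2  2  2  3  3  3  0  0  0  1  1  1  2
Pile A: G(12) = 0.
Pile B: G(18) = 2.
Combined Grundy value = 0 ⊕ 2 = 2.

2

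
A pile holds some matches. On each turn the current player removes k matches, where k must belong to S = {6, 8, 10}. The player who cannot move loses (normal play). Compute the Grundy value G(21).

0

n :  0  1  2  3  4  5  6  7  8  9 10 11 12 13 14 15 16 17 18 19 20 21
G :  0  0  0  0  0  0  1  1  1  1  1  1  2  2  2  2  0  0  0  0  0  0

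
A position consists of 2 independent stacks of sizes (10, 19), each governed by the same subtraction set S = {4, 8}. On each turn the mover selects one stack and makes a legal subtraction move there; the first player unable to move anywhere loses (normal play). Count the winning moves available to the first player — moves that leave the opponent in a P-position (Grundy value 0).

All stacks use S = {4, 8}:
G(0) = 0
G(1) = mex{} = 0
G(2) = mex{} = 0
G(3) = mex{} = 0
G(4) = mex{0} = 1
G(5) = mex{0} = 1
G(6) = mex{0} = 1
G(7) = mex{0} = 1
G(8) = mex{1,0} = 2
G(9) = mex{1,0} = 2
G(10) = mex{1,0} = 2
G(11) = mex{1,0} = 2
G(12) = mex{2,1} = 0
G(13) = mex{2,1} = 0
G(14) = mex{2,1} = 0
G(15) = mex{2,1} = 0
G(16) = mex{0,2} = 1
G(17) = mex{0,2} = 1
G(18) = mex{0,2} = 1
G(19) = mex{0,2} = 1
Stack A: G(10) = 2.
Stack B: G(19) = 1.
Combined Grundy value = 2 ⊕ 1 = 3.
A winning move leaves total XOR = 0, i.e. changes one component's Grundy value g to g ⊕ X where X is the current total.
Stack A: need g' = 2⊕3 = 1. Options: 10−4→G=1, 10−8→G=0. Hits: 1.
Stack B: need g' = 1⊕3 = 2. Options: 19−4→G=0, 19−8→G=2. Hits: 1.

2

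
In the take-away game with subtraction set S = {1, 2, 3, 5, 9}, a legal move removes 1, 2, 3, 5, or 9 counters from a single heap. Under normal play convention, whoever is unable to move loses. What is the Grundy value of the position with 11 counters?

G(0) = 0
G(1) = mex{0} = 1
G(2) = mex{1,0} = 2
G(3) = mex{2,1,0} = 3
G(4) = mex{3,2,1} = 0
G(5) = mex{0,3,2,0} = 1
G(6) = mex{1,0,3,1} = 2
G(7) = mex{2,1,0,2} = 3
G(8) = mex{3,2,1,3} = 0
G(9) = mex{0,3,2,0,0} = 1
G(10) = mex{1,0,3,1,1} = 2
G(11) = mex{2,1,0,2,2} = 3

3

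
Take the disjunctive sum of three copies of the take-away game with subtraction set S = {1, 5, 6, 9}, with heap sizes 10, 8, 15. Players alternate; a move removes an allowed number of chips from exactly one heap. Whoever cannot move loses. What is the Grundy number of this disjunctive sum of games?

All heaps use S = {1, 5, 6, 9}:
G(0) = 0
G(1) = mex{0} = 1
G(2) = mex{1} = 0
G(3) = mex{0} = 1
G(4) = mex{1} = 0
G(5) = mex{0,0} = 1
G(6) = mex{1,1,0} = 2
G(7) = mex{2,0,1} = 3
G(8) = mex{3,1,0} = 2
G(9) = mex{2,0,1,0} = 3
G(10) = mex{3,1,0,1} = 2
G(11) = mex{2,2,1,0} = 3
G(12) = mex{3,3,2,1} = 0
G(13) = mex{0,2,3,0} = 1
G(14) = mex{1,3,2,1} = 0
G(15) = mex{0,2,3,2} = 1
Heap A: G(10) = 2.
Heap B: G(8) = 2.
Heap C: G(15) = 1.
Combined Grundy value = 2 ⊕ 2 ⊕ 1 = 1.

1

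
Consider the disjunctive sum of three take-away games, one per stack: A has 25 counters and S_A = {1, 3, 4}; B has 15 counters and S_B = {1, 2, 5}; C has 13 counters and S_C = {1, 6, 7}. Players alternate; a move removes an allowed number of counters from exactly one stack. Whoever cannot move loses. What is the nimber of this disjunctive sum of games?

3

Stack A, S = {1, 3, 4}:
n :  0  1  2  3  4  5  6  7  8  9 10 11 12 13 14 15 16 17 18 19 20 21 22 23 24 25
G :  0  1  0  1  2  3  2  0  1  0  1  2  3  2  0  1  0  1  2  3  2  0  1  0  1  2
G_A(25) = 2.
Stack B, S = {1, 2, 5}:
G(0) = 0
G(1) = mex{0} = 1
G(2) = mex{1,0} = 2
G(3) = mex{2,1} = 0
G(4) = mex{0,2} = 1
G(5) = mex{1,0,0} = 2
G(6) = mex{2,1,1} = 0
G(7) = mex{0,2,2} = 1
G(8) = mex{1,0,0} = 2
G(9) = mex{2,1,1} = 0
G(10) = mex{0,2,2} = 1
G(11) = mex{1,0,0} = 2
G(12) = mex{2,1,1} = 0
G(13) = mex{0,2,2} = 1
G(14) = mex{1,0,0} = 2
G(15) = mex{2,1,1} = 0
G_B(15) = 0.
Stack C, S = {1, 6, 7}:
G(0) = 0
G(1) = mex{0} = 1
G(2) = mex{1} = 0
G(3) = mex{0} = 1
G(4) = mex{1} = 0
G(5) = mex{0} = 1
G(6) = mex{1,0} = 2
G(7) = mex{2,1,0} = 3
G(8) = mex{3,0,1} = 2
G(9) = mex{2,1,0} = 3
G(10) = mex{3,0,1} = 2
G(11) = mex{2,1,0} = 3
G(12) = mex{3,2,1} = 0
G(13) = mex{0,3,2} = 1
G_C(13) = 1.
Combined Grundy value = 2 ⊕ 0 ⊕ 1 = 3.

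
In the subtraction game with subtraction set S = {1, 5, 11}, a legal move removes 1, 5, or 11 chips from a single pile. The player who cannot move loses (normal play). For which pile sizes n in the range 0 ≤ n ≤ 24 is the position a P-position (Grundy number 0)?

n :  0  1  2  3  4  5  6  7  8  9 10 11 12 13 14 15 16 17 18 19 20 21 22 23 24
G :  0  1  0  1  0  1  0  1  0  1  0  1  0  1  0  1  0  1  0  1  0  1  0  1  0
P-positions are exactly the n with G(n) = 0.

0, 2, 4, 6, 8, 10, 12, 14, 16, 18, 20, 22, 24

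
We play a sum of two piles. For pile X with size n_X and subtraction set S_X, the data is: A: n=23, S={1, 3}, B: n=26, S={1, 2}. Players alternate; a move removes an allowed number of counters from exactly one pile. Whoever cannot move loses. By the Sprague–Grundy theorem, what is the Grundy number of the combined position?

Pile A, S = {1, 3}:
n :  0  1  2  3  4  5  6  7  8  9 10 11 12 13 14 15 16 17 18 19 20 21 22 23
G :  0  1  0  1  0  1  0  1  0  1  0  1  0  1  0  1  0  1  0  1  0  1  0  1
G_A(23) = 1.
Pile B, S = {1, 2}:
n :  0  1  2  3  4  5  6  7  8  9 10 11 12 13 14 15 16 17 18 19 20 21 22 23 24 25 26
G :  0  1  2  0  1  2  0  1  2  0  1  2  0  1  2  0  1  2  0  1  2  0  1  2  0  1  2
G_B(26) = 2.
Combined Grundy value = 1 ⊕ 2 = 3.

3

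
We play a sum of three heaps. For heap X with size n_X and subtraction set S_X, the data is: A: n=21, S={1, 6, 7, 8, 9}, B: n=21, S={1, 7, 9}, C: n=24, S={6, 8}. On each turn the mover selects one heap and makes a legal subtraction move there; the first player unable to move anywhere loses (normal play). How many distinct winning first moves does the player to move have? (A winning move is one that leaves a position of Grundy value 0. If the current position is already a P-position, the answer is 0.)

1

Heap A, S = {1, 6, 7, 8, 9}:
G(0) = 0
G(1) = mex{0} = 1
G(2) = mex{1} = 0
G(3) = mex{0} = 1
G(4) = mex{1} = 0
G(5) = mex{0} = 1
G(6) = mex{1,0} = 2
G(7) = mex{2,1,0} = 3
G(8) = mex{3,0,1,0} = 2
G(9) = mex{2,1,0,1,0} = 3
G(10) = mex{3,0,1,0,1} = 2
G(11) = mex{2,1,0,1,0} = 3
G(12) = mex{3,2,1,0,1} = 4
G(13) = mex{4,3,2,1,0} = 5
G(14) = mex{5,2,3,2,1} = 0
G(15) = mex{0,3,2,3,2} = 1
G(16) = mex{1,2,3,2,3} = 0
G(17) = mex{0,3,2,3,2} = 1
G(18) = mex{1,4,3,2,3} = 0
G(19) = mex{0,5,4,3,2} = 1
G(20) = mex{1,0,5,4,3} = 2
G(21) = mex{2,1,0,5,4} = 3
G_A(21) = 3.
Heap B, S = {1, 7, 9}:
G(0) = 0
G(1) = mex{0} = 1
G(2) = mex{1} = 0
G(3) = mex{0} = 1
G(4) = mex{1} = 0
G(5) = mex{0} = 1
G(6) = mex{1} = 0
G(7) = mex{0,0} = 1
G(8) = mex{1,1} = 0
G(9) = mex{0,0,0} = 1
G(10) = mex{1,1,1} = 0
G(11) = mex{0,0,0} = 1
G(12) = mex{1,1,1} = 0
G(13) = mex{0,0,0} = 1
G(14) = mex{1,1,1} = 0
G(15) = mex{0,0,0} = 1
G(16) = mex{1,1,1} = 0
G(17) = mex{0,0,0} = 1
G(18) = mex{1,1,1} = 0
G(19) = mex{0,0,0} = 1
G(20) = mex{1,1,1} = 0
G(21) = mex{0,0,0} = 1
G_B(21) = 1.
Heap C, S = {6, 8}:
G(0) = 0
G(1) = mex{} = 0
G(2) = mex{} = 0
G(3) = mex{} = 0
G(4) = mex{} = 0
G(5) = mex{} = 0
G(6) = mex{0} = 1
G(7) = mex{0} = 1
G(8) = mex{0,0} = 1
G(9) = mex{0,0} = 1
G(10) = mex{0,0} = 1
G(11) = mex{0,0} = 1
G(12) = mex{1,0} = 2
G(13) = mex{1,0} = 2
G(14) = mex{1,1} = 0
G(15) = mex{1,1} = 0
G(16) = mex{1,1} = 0
G(17) = mex{1,1} = 0
G(18) = mex{2,1} = 0
G(19) = mex{2,1} = 0
G(20) = mex{0,2} = 1
G(21) = mex{0,2} = 1
G(22) = mex{0,0} = 1
G(23) = mex{0,0} = 1
G(24) = mex{0,0} = 1
G_C(24) = 1.
Combined Grundy value = 3 ⊕ 1 ⊕ 1 = 3.
A winning move leaves total XOR = 0, i.e. changes one component's Grundy value g to g ⊕ X where X is the current total.
Heap A: need g' = 3⊕3 = 0. Options: 21−1→G=2, 21−6→G=1, 21−7→G=0, 21−8→G=5, 21−9→G=4. Hits: 1.
Heap B: need g' = 1⊕3 = 2. Options: 21−1→G=0, 21−7→G=0, 21−9→G=0. Hits: 0.
Heap C: need g' = 1⊕3 = 2. Options: 24−6→G=0, 24−8→G=0. Hits: 0.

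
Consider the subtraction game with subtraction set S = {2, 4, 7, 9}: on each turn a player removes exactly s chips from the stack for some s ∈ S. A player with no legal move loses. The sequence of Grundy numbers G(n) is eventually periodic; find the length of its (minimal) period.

n :  0  1  2  3  4  5  6  7  8  9 10 11 12 13 14 15 16 17 18 19 20 21 22 23
G :  0  0  1  1  2  2  0  3  1  4  2  0  0  1  1  2  2  0  3  1  4  2  0  0
G(n+11) = G(n) holds for n = 0,…,8 (a full window of length max(S) = 9), so the sequence is purely periodic with period 11.

11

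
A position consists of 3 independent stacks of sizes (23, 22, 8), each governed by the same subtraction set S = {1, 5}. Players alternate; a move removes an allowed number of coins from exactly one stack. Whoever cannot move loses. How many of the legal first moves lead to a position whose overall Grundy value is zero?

6

All stacks use S = {1, 5}:
G(0) = 0
G(1) = mex{0} = 1
G(2) = mex{1} = 0
G(3) = mex{0} = 1
G(4) = mex{1} = 0
G(5) = mex{0,0} = 1
G(6) = mex{1,1} = 0
G(7) = mex{0,0} = 1
G(8) = mex{1,1} = 0
G(9) = mex{0,0} = 1
G(10) = mex{1,1} = 0
G(11) = mex{0,0} = 1
G(12) = mex{1,1} = 0
G(13) = mex{0,0} = 1
G(14) = mex{1,1} = 0
G(15) = mex{0,0} = 1
G(16) = mex{1,1} = 0
G(17) = mex{0,0} = 1
G(18) = mex{1,1} = 0
G(19) = mex{0,0} = 1
G(20) = mex{1,1} = 0
G(21) = mex{0,0} = 1
G(22) = mex{1,1} = 0
G(23) = mex{0,0} = 1
Stack A: G(23) = 1.
Stack B: G(22) = 0.
Stack C: G(8) = 0.
Combined Grundy value = 1 ⊕ 0 ⊕ 0 = 1.
A winning move leaves total XOR = 0, i.e. changes one component's Grundy value g to g ⊕ X where X is the current total.
Stack A: need g' = 1⊕1 = 0. Options: 23−1→G=0, 23−5→G=0. Hits: 2.
Stack B: need g' = 0⊕1 = 1. Options: 22−1→G=1, 22−5→G=1. Hits: 2.
Stack C: need g' = 0⊕1 = 1. Options: 8−1→G=1, 8−5→G=1. Hits: 2.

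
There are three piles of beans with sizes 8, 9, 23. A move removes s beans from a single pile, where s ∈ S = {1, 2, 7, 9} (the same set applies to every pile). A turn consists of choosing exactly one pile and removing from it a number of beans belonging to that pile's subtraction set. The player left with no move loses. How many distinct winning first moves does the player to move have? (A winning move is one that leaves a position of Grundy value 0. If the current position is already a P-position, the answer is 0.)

All piles use S = {1, 2, 7, 9}:
G(0) = 0
G(1) = mex{0} = 1
G(2) = mex{1,0} = 2
G(3) = mex{2,1} = 0
G(4) = mex{0,2} = 1
G(5) = mex{1,0} = 2
G(6) = mex{2,1} = 0
G(7) = mex{0,2,0} = 1
G(8) = mex{1,0,1} = 2
G(9) = mex{2,1,2,0} = 3
G(10) = mex{3,2,0,1} = 4
G(11) = mex{4,3,1,2} = 0
G(12) = mex{0,4,2,0} = 1
G(13) = mex{1,0,0,1} = 2
G(14) = mex{2,1,1,2} = 0
G(15) = mex{0,2,2,0} = 1
G(16) = mex{1,0,3,1} = 2
G(17) = mex{2,1,4,2} = 0
G(18) = mex{0,2,0,3} = 1
G(19) = mex{1,0,1,4} = 2
G(20) = mex{2,1,2,0} = 3
G(21) = mex{3,2,0,1} = 4
G(22) = mex{4,3,1,2} = 0
G(23) = mex{0,4,2,0} = 1
Pile A: G(8) = 2.
Pile B: G(9) = 3.
Pile C: G(23) = 1.
Combined Grundy value = 2 ⊕ 3 ⊕ 1 = 0.
A winning move leaves total XOR = 0, i.e. changes one component's Grundy value g to g ⊕ X where X is the current total.
Pile A: target g' = 2⊕0 = 2, but every legal move changes the Grundy value (mex property), so 0 moves.
Pile B: target g' = 3⊕0 = 3, but every legal move changes the Grundy value (mex property), so 0 moves.
Pile C: target g' = 1⊕0 = 1, but every legal move changes the Grundy value (mex property), so 0 moves.

0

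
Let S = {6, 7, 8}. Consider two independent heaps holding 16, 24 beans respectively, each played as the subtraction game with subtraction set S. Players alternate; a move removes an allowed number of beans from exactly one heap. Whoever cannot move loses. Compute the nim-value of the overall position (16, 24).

All heaps use S = {6, 7, 8}:
G(0) = 0
G(1) = mex{} = 0
G(2) = mex{} = 0
G(3) = mex{} = 0
G(4) = mex{} = 0
G(5) = mex{} = 0
G(6) = mex{0} = 1
G(7) = mex{0,0} = 1
G(8) = mex{0,0,0} = 1
G(9) = mex{0,0,0} = 1
G(10) = mex{0,0,0} = 1
G(11) = mex{0,0,0} = 1
G(12) = mex{1,0,0} = 2
G(13) = mex{1,1,0} = 2
G(14) = mex{1,1,1} = 0
G(15) = mex{1,1,1} = 0
G(16) = mex{1,1,1} = 0
G(17) = mex{1,1,1} = 0
G(18) = mex{2,1,1} = 0
G(19) = mex{2,2,1} = 0
G(20) = mex{0,2,2} = 1
G(21) = mex{0,0,2} = 1
G(22) = mex{0,0,0} = 1
G(23) = mex{0,0,0} = 1
G(24) = mex{0,0,0} = 1
Heap A: G(16) = 0.
Heap B: G(24) = 1.
Combined Grundy value = 0 ⊕ 1 = 1.

1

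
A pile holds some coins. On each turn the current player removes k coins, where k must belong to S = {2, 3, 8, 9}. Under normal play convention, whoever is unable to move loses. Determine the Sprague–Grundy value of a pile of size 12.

n :  0  1  2  3  4  5  6  7  8  9 10 11 12
G :  0  0  1  1  2  0  0  1  1  2  2  0  0

0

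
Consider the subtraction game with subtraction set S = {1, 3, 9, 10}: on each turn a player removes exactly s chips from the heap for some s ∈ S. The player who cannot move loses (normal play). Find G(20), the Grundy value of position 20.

n :  0  1  2  3  4  5  6  7  8  9 10 11 12 13 14 15 16 17 18 19 20
G :  0  1  0  1  0  1  0  1  0  1  2  3  2  3  2  3  2  3  2  0  1

1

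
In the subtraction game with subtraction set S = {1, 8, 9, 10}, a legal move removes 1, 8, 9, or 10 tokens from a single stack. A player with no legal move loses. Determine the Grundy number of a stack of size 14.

2

G(0) = 0
G(1) = mex{0} = 1
G(2) = mex{1} = 0
G(3) = mex{0} = 1
G(4) = mex{1} = 0
G(5) = mex{0} = 1
G(6) = mex{1} = 0
G(7) = mex{0} = 1
G(8) = mex{1,0} = 2
G(9) = mex{2,1,0} = 3
G(10) = mex{3,0,1,0} = 2
G(11) = mex{2,1,0,1} = 3
G(12) = mex{3,0,1,0} = 2
G(13) = mex{2,1,0,1} = 3
G(14) = mex{3,0,1,0} = 2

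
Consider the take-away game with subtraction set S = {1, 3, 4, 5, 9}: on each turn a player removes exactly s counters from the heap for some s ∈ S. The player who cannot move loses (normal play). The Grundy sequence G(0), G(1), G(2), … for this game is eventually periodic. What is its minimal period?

8

n :  0  1  2  3  4  5  6  7  8  9 10 11 12 13 14 15 16 17 18
G :  0  1  0  1  2  3  2  3  0  1  0  1  2  3  2  3  0  1  0
G(n+8) = G(n) holds for n = 0,…,8 (a full window of length max(S) = 9), so the sequence is purely periodic with period 8.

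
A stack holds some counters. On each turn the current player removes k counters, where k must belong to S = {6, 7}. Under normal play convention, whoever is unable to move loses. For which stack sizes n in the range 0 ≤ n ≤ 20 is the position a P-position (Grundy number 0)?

0, 1, 2, 3, 4, 5, 13, 14, 15, 16, 17, 18

G(0) = 0
G(1) = mex{} = 0
G(2) = mex{} = 0
G(3) = mex{} = 0
G(4) = mex{} = 0
G(5) = mex{} = 0
G(6) = mex{0} = 1
G(7) = mex{0,0} = 1
G(8) = mex{0,0} = 1
G(9) = mex{0,0} = 1
G(10) = mex{0,0} = 1
G(11) = mex{0,0} = 1
G(12) = mex{1,0} = 2
G(13) = mex{1,1} = 0
G(14) = mex{1,1} = 0
G(15) = mex{1,1} = 0
G(16) = mex{1,1} = 0
G(17) = mex{1,1} = 0
G(18) = mex{2,1} = 0
G(19) = mex{0,2} = 1
G(20) = mex{0,0} = 1
P-positions are exactly the n with G(n) = 0.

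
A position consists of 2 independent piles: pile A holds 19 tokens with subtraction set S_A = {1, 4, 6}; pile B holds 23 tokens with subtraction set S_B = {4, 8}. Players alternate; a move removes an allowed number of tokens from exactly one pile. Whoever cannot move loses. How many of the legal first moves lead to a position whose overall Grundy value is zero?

Pile A, S = {1, 4, 6}:
n :  0  1  2  3  4  5  6  7  8  9 10 11 12 13 14 15 16 17 18 19
G :  0  1  0  1  2  0  1  0  1  2  0  1  0  1  2  0  1  0  1  2
G_A(19) = 2.
Pile B, S = {4, 8}:
n :  0  1  2  3  4  5  6  7  8  9 10 11 12 13 14 15 16 17 18 19 20 21 22 23
G :  0  0  0  0  1  1  1  1  2  2  2  2  0  0  0  0  1  1  1  1  2  2  2  2
G_B(23) = 2.
Combined Grundy value = 2 ⊕ 2 = 0.
A winning move leaves total XOR = 0, i.e. changes one component's Grundy value g to g ⊕ X where X is the current total.
Pile A: target g' = 2⊕0 = 2, but every legal move changes the Grundy value (mex property), so 0 moves.
Pile B: target g' = 2⊕0 = 2, but every legal move changes the Grundy value (mex property), so 0 moves.

0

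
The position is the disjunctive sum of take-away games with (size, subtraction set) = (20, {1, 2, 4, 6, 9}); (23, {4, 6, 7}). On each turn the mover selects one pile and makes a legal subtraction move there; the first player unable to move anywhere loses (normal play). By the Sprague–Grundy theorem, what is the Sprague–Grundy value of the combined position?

1

Pile A, S = {1, 2, 4, 6, 9}:
n :  0  1  2  3  4  5  6  7  8  9 10 11 12 13 14 15 16 17 18 19 20
G :  0  1  2  0  1  2  3  4  0  1  2  0  1  2  3  4  0  1  2  0  1
G_A(20) = 1.
Pile B, S = {4, 6, 7}:
n :  0  1  2  3  4  5  6  7  8  9 10 11 12 13 14 15 16 17 18 19 20 21 22 23
G :  0  0  0  0  1  1  1  1  2  2  2  0  0  0  0  1  1  1  1  2  2  2  0  0
G_B(23) = 0.
Combined Grundy value = 1 ⊕ 0 = 1.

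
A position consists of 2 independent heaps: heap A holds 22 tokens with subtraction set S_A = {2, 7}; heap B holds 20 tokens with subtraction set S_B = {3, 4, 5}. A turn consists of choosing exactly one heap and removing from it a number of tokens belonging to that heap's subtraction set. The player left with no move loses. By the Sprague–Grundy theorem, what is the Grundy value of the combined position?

Heap A, S = {2, 7}:
n :  0  1  2  3  4  5  6  7  8  9 10 11 12 13 14 15 16 17 18 19 20 21 22
G :  0  0  1  1  0  0  1  1  2  0  0  1  1  0  0  1  1  2  0  0  1  1  0
G_A(22) = 0.
Heap B, S = {3, 4, 5}:
n :  0  1  2  3  4  5  6  7  8  9 10 11 12 13 14 15 16 17 18 19 20
G :  0  0  0  1  1  1  2  2  0  0  0  1  1  1  2  2  0  0  0  1  1
G_B(20) = 1.
Combined Grundy value = 0 ⊕ 1 = 1.

1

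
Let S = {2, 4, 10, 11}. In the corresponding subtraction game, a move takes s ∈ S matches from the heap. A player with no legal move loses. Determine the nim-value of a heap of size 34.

1

n :  0  1  2  3  4  5  6  7  8  9 10 11 12 13 14 15 16 17 18 19 20 21 22 23 24 25 26 27 28 29 30 31 32 33 34
G :  0  0  1  1  2  2  0  0  1  1  2  2  3  0  0  1  1  2  2  0  0  1  1  2  2  3  0  0  1  1  2  2  0  0  1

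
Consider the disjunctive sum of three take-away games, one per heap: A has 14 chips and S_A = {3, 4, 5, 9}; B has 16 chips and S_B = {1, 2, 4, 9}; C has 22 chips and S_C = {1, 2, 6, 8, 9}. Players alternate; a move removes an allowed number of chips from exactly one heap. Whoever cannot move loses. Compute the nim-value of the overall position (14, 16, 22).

3

Heap A, S = {3, 4, 5, 9}:
G(0) = 0
G(1) = mex{} = 0
G(2) = mex{} = 0
G(3) = mex{0} = 1
G(4) = mex{0,0} = 1
G(5) = mex{0,0,0} = 1
G(6) = mex{1,0,0} = 2
G(7) = mex{1,1,0} = 2
G(8) = mex{1,1,1} = 0
G(9) = mex{2,1,1,0} = 3
G(10) = mex{2,2,1,0} = 3
G(11) = mex{0,2,2,0} = 1
G(12) = mex{3,0,2,1} = 4
G(13) = mex{3,3,0,1} = 2
G(14) = mex{1,3,3,1} = 0
G_A(14) = 0.
Heap B, S = {1, 2, 4, 9}:
G(0) = 0
G(1) = mex{0} = 1
G(2) = mex{1,0} = 2
G(3) = mex{2,1} = 0
G(4) = mex{0,2,0} = 1
G(5) = mex{1,0,1} = 2
G(6) = mex{2,1,2} = 0
G(7) = mex{0,2,0} = 1
G(8) = mex{1,0,1} = 2
G(9) = mex{2,1,2,0} = 3
G(10) = mex{3,2,0,1} = 4
G(11) = mex{4,3,1,2} = 0
G(12) = mex{0,4,2,0} = 1
G(13) = mex{1,0,3,1} = 2
G(14) = mex{2,1,4,2} = 0
G(15) = mex{0,2,0,0} = 1
G(16) = mex{1,0,1,1} = 2
G_B(16) = 2.
Heap C, S = {1, 2, 6, 8, 9}:
n :  0  1  2  3  4  5  6  7  8  9 10 11 12 13 14 15 16 17 18 19 20 21 22
G :  0  1  2  0  1  2  3  0  1  2  0  1  2  3  0  1  2  0  1  2  3  0  1
G_C(22) = 1.
Combined Grundy value = 0 ⊕ 2 ⊕ 1 = 3.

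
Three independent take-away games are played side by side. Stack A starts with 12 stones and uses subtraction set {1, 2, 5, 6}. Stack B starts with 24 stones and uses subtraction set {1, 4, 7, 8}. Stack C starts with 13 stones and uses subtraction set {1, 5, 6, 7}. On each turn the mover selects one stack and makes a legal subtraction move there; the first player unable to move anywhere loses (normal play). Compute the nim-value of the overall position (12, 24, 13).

0

Stack A, S = {1, 2, 5, 6}:
n :  0  1  2  3  4  5  6  7  8  9 10 11 12
G :  0  1  2  0  1  2  3  0  1  2  0  1  2
G_A(12) = 2.
Stack B, S = {1, 4, 7, 8}:
G(0) = 0
G(1) = mex{0} = 1
G(2) = mex{1} = 0
G(3) = mex{0} = 1
G(4) = mex{1,0} = 2
G(5) = mex{2,1} = 0
G(6) = mex{0,0} = 1
G(7) = mex{1,1,0} = 2
G(8) = mex{2,2,1,0} = 3
G(9) = mex{3,0,0,1} = 2
G(10) = mex{2,1,1,0} = 3
G(11) = mex{3,2,2,1} = 0
G(12) = mex{0,3,0,2} = 1
G(13) = mex{1,2,1,0} = 3
G(14) = mex{3,3,2,1} = 0
G(15) = mex{0,0,3,2} = 1
G(16) = mex{1,1,2,3} = 0
G(17) = mex{0,3,3,2} = 1
G(18) = mex{1,0,0,3} = 2
G(19) = mex{2,1,1,0} = 3
G(20) = mex{3,0,3,1} = 2
G(21) = mex{2,1,0,3} = 4
G(22) = mex{4,2,1,0} = 3
G(23) = mex{3,3,0,1} = 2
G(24) = mex{2,2,1,0} = 3
G_B(24) = 3.
Stack C, S = {1, 5, 6, 7}:
G(0) = 0
G(1) = mex{0} = 1
G(2) = mex{1} = 0
G(3) = mex{0} = 1
G(4) = mex{1} = 0
G(5) = mex{0,0} = 1
G(6) = mex{1,1,0} = 2
G(7) = mex{2,0,1,0} = 3
G(8) = mex{3,1,0,1} = 2
G(9) = mex{2,0,1,0} = 3
G(10) = mex{3,1,0,1} = 2
G(11) = mex{2,2,1,0} = 3
G(12) = mex{3,3,2,1} = 0
G(13) = mex{0,2,3,2} = 1
G_C(13) = 1.
Combined Grundy value = 2 ⊕ 3 ⊕ 1 = 0.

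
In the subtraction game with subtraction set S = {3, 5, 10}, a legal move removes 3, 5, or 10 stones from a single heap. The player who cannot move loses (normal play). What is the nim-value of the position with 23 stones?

n :  0  1  2  3  4  5  6  7  8  9 10 11 12 13 14 15 16 17 18 19 20 21 22 23
G :  0  0  0  1  1  1  2  2  0  0  3  1  1  2  2  0  0  0  1  1  1  2  2  0

0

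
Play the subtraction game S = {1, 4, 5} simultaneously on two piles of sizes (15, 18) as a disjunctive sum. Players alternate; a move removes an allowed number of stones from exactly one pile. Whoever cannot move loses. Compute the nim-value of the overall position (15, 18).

3

All piles use S = {1, 4, 5}:
G(0) = 0
G(1) = mex{0} = 1
G(2) = mex{1} = 0
G(3) = mex{0} = 1
G(4) = mex{1,0} = 2
G(5) = mex{2,1,0} = 3
G(6) = mex{3,0,1} = 2
G(7) = mex{2,1,0} = 3
G(8) = mex{3,2,1} = 0
G(9) = mex{0,3,2} = 1
G(10) = mex{1,2,3} = 0
G(11) = mex{0,3,2} = 1
G(12) = mex{1,0,3} = 2
G(13) = mex{2,1,0} = 3
G(14) = mex{3,0,1} = 2
G(15) = mex{2,1,0} = 3
G(16) = mex{3,2,1} = 0
G(17) = mex{0,3,2} = 1
G(18) = mex{1,2,3} = 0
Pile A: G(15) = 3.
Pile B: G(18) = 0.
Combined Grundy value = 3 ⊕ 0 = 3.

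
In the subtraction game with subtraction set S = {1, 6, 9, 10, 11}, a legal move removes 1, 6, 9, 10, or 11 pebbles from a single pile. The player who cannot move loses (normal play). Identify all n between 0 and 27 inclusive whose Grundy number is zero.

G(0) = 0
G(1) = mex{0} = 1
G(2) = mex{1} = 0
G(3) = mex{0} = 1
G(4) = mex{1} = 0
G(5) = mex{0} = 1
G(6) = mex{1,0} = 2
G(7) = mex{2,1} = 0
G(8) = mex{0,0} = 1
G(9) = mex{1,1,0} = 2
G(10) = mex{2,0,1,0} = 3
G(11) = mex{3,1,0,1,0} = 2
G(12) = mex{2,2,1,0,1} = 3
G(13) = mex{3,0,0,1,0} = 2
G(14) = mex{2,1,1,0,1} = 3
G(15) = mex{3,2,2,1,0} = 4
G(16) = mex{4,3,0,2,1} = 5
G(17) = mex{5,2,1,0,2} = 3
G(18) = mex{3,3,2,1,0} = 4
G(19) = mex{4,2,3,2,1} = 0
G(20) = mex{0,3,2,3,2} = 1
G(21) = mex{1,4,3,2,3} = 0
G(22) = mex{0,5,2,3,2} = 1
G(23) = mex{1,3,3,2,3} = 0
G(24) = mex{0,4,4,3,2} = 1
G(25) = mex{1,0,5,4,3} = 2
G(26) = mex{2,1,3,5,4} = 0
G(27) = mex{0,0,4,3,5} = 1
P-positions are exactly the n with G(n) = 0.

0, 2, 4, 7, 19, 21, 23, 26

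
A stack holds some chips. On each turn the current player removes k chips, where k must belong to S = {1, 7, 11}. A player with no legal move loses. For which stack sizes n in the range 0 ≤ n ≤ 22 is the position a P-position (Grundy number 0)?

n :  0  1  2  3  4  5  6  7  8  9 10 11 12 13 14 15 16 17 18 19 20 21 22
G :  0  1  0  1  0  1  0  1  0  1  0  1  0  1  0  1  0  1  0  1  0  1  0
P-positions are exactly the n with G(n) = 0.

0, 2, 4, 6, 8, 10, 12, 14, 16, 18, 20, 22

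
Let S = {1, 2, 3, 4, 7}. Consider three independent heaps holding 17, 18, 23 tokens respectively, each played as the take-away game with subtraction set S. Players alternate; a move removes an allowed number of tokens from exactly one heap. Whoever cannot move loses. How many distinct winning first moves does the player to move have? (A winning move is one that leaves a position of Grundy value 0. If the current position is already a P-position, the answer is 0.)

All heaps use S = {1, 2, 3, 4, 7}:
G(0) = 0
G(1) = mex{0} = 1
G(2) = mex{1,0} = 2
G(3) = mex{2,1,0} = 3
G(4) = mex{3,2,1,0} = 4
G(5) = mex{4,3,2,1} = 0
G(6) = mex{0,4,3,2} = 1
G(7) = mex{1,0,4,3,0} = 2
G(8) = mex{2,1,0,4,1} = 3
G(9) = mex{3,2,1,0,2} = 4
G(10) = mex{4,3,2,1,3} = 0
G(11) = mex{0,4,3,2,4} = 1
G(12) = mex{1,0,4,3,0} = 2
G(13) = mex{2,1,0,4,1} = 3
G(14) = mex{3,2,1,0,2} = 4
G(15) = mex{4,3,2,1,3} = 0
G(16) = mex{0,4,3,2,4} = 1
G(17) = mex{1,0,4,3,0} = 2
G(18) = mex{2,1,0,4,1} = 3
G(19) = mex{3,2,1,0,2} = 4
G(20) = mex{4,3,2,1,3} = 0
G(21) = mex{0,4,3,2,4} = 1
G(22) = mex{1,0,4,3,0} = 2
G(23) = mex{2,1,0,4,1} = 3
Heap A: G(17) = 2.
Heap B: G(18) = 3.
Heap C: G(23) = 3.
Combined Grundy value = 2 ⊕ 3 ⊕ 3 = 2.
A winning move leaves total XOR = 0, i.e. changes one component's Grundy value g to g ⊕ X where X is the current total.
Heap A: need g' = 2⊕2 = 0. Options: 17−1→G=1, 17−2→G=0, 17−3→G=4, 17−4→G=3, 17−7→G=0. Hits: 2.
Heap B: need g' = 3⊕2 = 1. Options: 18−1→G=2, 18−2→G=1, 18−3→G=0, 18−4→G=4, 18−7→G=1. Hits: 2.
Heap C: need g' = 3⊕2 = 1. Options: 23−1→G=2, 23−2→G=1, 23−3→G=0, 23−4→G=4, 23−7→G=1. Hits: 2.

6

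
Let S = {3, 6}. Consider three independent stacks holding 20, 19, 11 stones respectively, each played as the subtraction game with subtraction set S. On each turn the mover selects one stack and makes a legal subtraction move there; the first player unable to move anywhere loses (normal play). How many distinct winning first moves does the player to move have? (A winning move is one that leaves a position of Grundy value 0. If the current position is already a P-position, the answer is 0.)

0

All stacks use S = {3, 6}:
n :  0  1  2  3  4  5  6  7  8  9 10 11 12 13 14 15 16 17 18 19 20
G :  0  0  0  1  1  1  2  2  2  0  0  0  1  1  1  2  2  2  0  0  0
Stack A: G(20) = 0.
Stack B: G(19) = 0.
Stack C: G(11) = 0.
Combined Grundy value = 0 ⊕ 0 ⊕ 0 = 0.
A winning move leaves total XOR = 0, i.e. changes one component's Grundy value g to g ⊕ X where X is the current total.
Stack A: target g' = 0⊕0 = 0, but every legal move changes the Grundy value (mex property), so 0 moves.
Stack B: target g' = 0⊕0 = 0, but every legal move changes the Grundy value (mex property), so 0 moves.
Stack C: target g' = 0⊕0 = 0, but every legal move changes the Grundy value (mex property), so 0 moves.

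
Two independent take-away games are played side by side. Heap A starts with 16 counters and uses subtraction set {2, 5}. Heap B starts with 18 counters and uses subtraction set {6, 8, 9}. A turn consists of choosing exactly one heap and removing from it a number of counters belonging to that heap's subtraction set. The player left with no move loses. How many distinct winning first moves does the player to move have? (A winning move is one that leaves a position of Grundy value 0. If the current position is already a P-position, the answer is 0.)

4

Heap A, S = {2, 5}:
G(0) = 0
G(1) = mex{} = 0
G(2) = mex{0} = 1
G(3) = mex{0} = 1
G(4) = mex{1} = 0
G(5) = mex{1,0} = 2
G(6) = mex{0,0} = 1
G(7) = mex{2,1} = 0
G(8) = mex{1,1} = 0
G(9) = mex{0,0} = 1
G(10) = mex{0,2} = 1
G(11) = mex{1,1} = 0
G(12) = mex{1,0} = 2
G(13) = mex{0,0} = 1
G(14) = mex{2,1} = 0
G(15) = mex{1,1} = 0
G(16) = mex{0,0} = 1
G_A(16) = 1.
Heap B, S = {6, 8, 9}:
n :  0  1  2  3  4  5  6  7  8  9 10 11 12 13 14 15 16 17 18
G :  0  0  0  0  0  0  1  1  1  1  1  1  2  2  2  0  0  0  0
G_B(18) = 0.
Combined Grundy value = 1 ⊕ 0 = 1.
A winning move leaves total XOR = 0, i.e. changes one component's Grundy value g to g ⊕ X where X is the current total.
Heap A: need g' = 1⊕1 = 0. Options: 16−2→G=0, 16−5→G=0. Hits: 2.
Heap B: need g' = 0⊕1 = 1. Options: 18−6→G=2, 18−8→G=1, 18−9→G=1. Hits: 2.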